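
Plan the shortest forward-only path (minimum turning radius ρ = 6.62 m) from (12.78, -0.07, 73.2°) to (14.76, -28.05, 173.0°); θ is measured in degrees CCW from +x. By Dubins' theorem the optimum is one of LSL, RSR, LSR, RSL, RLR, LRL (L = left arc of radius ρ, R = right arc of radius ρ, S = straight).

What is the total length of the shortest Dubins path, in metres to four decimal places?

49.8804 m

Let ψ = atan2(Δy, Δx) = atan2(-27.98, 1.98) = -85.9522° be the start→goal bearing.
Normalize: d = |goal − start| / ρ = 28.049970/6.62 = 4.237156, α = (θ_start − ψ) mod 360° = 159.1522° = 2.777730 rad, β = (θ_goal − ψ) mod 360° = 258.9522° = 4.519569 rad.
Common terms: sin α = 0.355886, cos α = -0.934529, sin β = -0.981468, cos β = -0.191628, cos(α−β) = -0.170209, d² = 17.953487. Work in radians in the unit-radius frame; every candidate has L = ρ·(t + p + q).
LSL: p² = 2 + d² − 2cos(α−β) + 2d(sin α − sin β) = 31.627061; p = √p² = 5.623794; φ = atan2(cos β − cos α, d + sin α − sin β) = 0.132487 rad; t = (φ − α) mod 2π = 3.637942 rad, q = (β − φ) mod 2π = 4.387082 rad → L = 6.62·(3.637942 + 5.623794 + 4.387082) = 6.62·13.648818 = 90.355176 m
RSR: p² = 2 + d² − 2cos(α−β) + 2d(sin β − sin α) = 8.960751; p = √p² = 2.993451; φ = atan2(cos α − cos β, d − sin α + sin β) = -0.250797 rad; t = (α − φ) mod 2π = 3.028527 rad, q = (φ − β) mod 2π = 1.512820 rad → L = 6.62·(3.028527 + 2.993451 + 1.512820) = 6.62·7.534798 = 49.880364 m
LSR: p² = d² − 2 + 2cos(α−β) + 2d(sin α + sin β) = 10.311697; p = √p² = 3.211183; φ = atan2(−cos α − cos β, d + sin α + sin β) − atan2(−2, p) = 0.859297 rad; t = (φ − α) mod 2π = 4.364752 rad, q = (φ − β) mod 2π = 2.622913 rad → L = 6.62·(4.364752 + 3.211183 + 2.622913) = 6.62·10.198848 = 67.516374 m
RSL: p² = d² − 2 + 2cos(α−β) − 2d(sin α + sin β) = 20.914439; p = √p² = 4.573231; φ = atan2(cos α + cos β, d − sin α − sin β) − atan2(2, p) = -0.639843 rad; t = (α − φ) mod 2π = 3.417573 rad, q = (β − φ) mod 2π = 5.159412 rad → L = 6.62·(3.417573 + 4.573231 + 5.159412) = 6.62·13.150215 = 87.054427 m
RLR: c = (6 − d² + 2cos(α−β) + 2d(sin α − sin β))/8 = -0.120094; p = 2π − arccos c = 4.592004 rad; φ = atan2(cos α − cos β, d − sin α + sin β) = -0.250797 rad; t = (α − φ + p/2) mod 2π = 5.324529 rad, q = (α − β − t + p) mod 2π = 3.808822 rad → L = 6.62·(5.324529 + 4.592004 + 3.808822) = 6.62·13.725356 = 90.861855 m
LRL: c = (6 − d² + 2cos(α−β) − 2d(sin α − sin β))/8 = -2.953383, |c| > 1 → infeasible
Shortest: RSR with L = 49.880364 m ≈ 49.8804 m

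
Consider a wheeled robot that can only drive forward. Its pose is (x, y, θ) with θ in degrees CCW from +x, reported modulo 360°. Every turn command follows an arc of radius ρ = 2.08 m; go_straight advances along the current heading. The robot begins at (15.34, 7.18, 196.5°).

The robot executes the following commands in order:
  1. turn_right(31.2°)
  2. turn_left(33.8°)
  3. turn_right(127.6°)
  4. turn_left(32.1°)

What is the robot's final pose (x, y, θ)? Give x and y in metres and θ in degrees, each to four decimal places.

set_pose: (x, y, θ) = (15.3400, 7.1800, 196.5000°), ρ = 2.08
turn_right(31.2°): centre at ρ to the right, rotate −31.2° → (14.2214, 7.1624, 165.3000°)
turn_left(33.8°): centre at ρ to the left, rotate +33.8° → (13.0130, 7.1160, 199.1000°)
turn_right(127.6°): centre at ρ to the right, rotate −127.6° → (10.3599, 9.7415, 71.5000°)
turn_left(32.1°): centre at ρ to the left, rotate +32.1° → (10.4090, 10.8906, 103.6000°)

(10.4090, 10.8906, 103.6000°)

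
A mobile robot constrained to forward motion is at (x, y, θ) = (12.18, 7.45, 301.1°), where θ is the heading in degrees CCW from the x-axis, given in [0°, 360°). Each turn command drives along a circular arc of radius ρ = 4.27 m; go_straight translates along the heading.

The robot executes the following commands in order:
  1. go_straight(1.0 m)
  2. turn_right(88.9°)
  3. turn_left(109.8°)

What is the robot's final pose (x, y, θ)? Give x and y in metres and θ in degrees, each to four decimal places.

(10.9622, -6.2032, 322.0000°)

set_pose: (x, y, θ) = (12.1800, 7.4500, 301.1000°), ρ = 4.27
go_straight(1.0): x += 1.0·cos θ, y += 1.0·sin θ → (12.6965, 6.5937, 301.1000°)
turn_right(88.9°): centre at ρ to the right, rotate −88.9° → (11.3157, 0.7749, 212.2000°)
turn_left(109.8°): centre at ρ to the left, rotate +109.8° → (10.9622, -6.2032, 322.0000°)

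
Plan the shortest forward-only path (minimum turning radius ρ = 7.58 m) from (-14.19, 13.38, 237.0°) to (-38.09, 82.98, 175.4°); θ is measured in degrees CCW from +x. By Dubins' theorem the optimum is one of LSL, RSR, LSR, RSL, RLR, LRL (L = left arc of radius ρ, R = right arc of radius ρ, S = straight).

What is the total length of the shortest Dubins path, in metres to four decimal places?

Let ψ = atan2(Δy, Δx) = atan2(69.60, -23.90) = 108.9520° be the start→goal bearing.
Normalize: d = |goal − start| / ρ = 73.589198/7.58 = 9.708337, α = (θ_start − ψ) mod 360° = 128.0480° = 2.234859 rad, β = (θ_goal − ψ) mod 360° = 66.4480° = 1.159736 rad.
Common terms: sin α = 0.787495, cos α = -0.616321, sin β = 0.916698, cos β = 0.399581, cos(α−β) = 0.475624, d² = 94.251815. Work in radians in the unit-radius frame; every candidate has L = ρ·(t + p + q).
LSL: p² = 2 + d² − 2cos(α−β) + 2d(sin α − sin β) = 92.791872; p = √p² = 9.632854; φ = atan2(cos β − cos α, d + sin α − sin β) = 0.105659 rad; t = (φ − α) mod 2π = 4.153985 rad, q = (β − φ) mod 2π = 1.054078 rad → L = 7.58·(4.153985 + 9.632854 + 1.054078) = 7.58·14.840916 = 112.494145 m
RSR: p² = 2 + d² − 2cos(α−β) + 2d(sin β − sin α) = 97.809261; p = √p² = 9.889856; φ = atan2(cos α − cos β, d − sin α + sin β) = -0.102903 rad; t = (α − φ) mod 2π = 2.337762 rad, q = (φ − β) mod 2π = 5.020546 rad → L = 7.58·(2.337762 + 9.889856 + 5.020546) = 7.58·17.248165 = 130.741088 m
LSR: p² = d² − 2 + 2cos(α−β) + 2d(sin α + sin β) = 126.292815; p = √p² = 11.238008; φ = atan2(−cos α − cos β, d + sin α + sin β) − atan2(−2, p) = 0.195113 rad; t = (φ − α) mod 2π = 4.243439 rad, q = (φ − β) mod 2π = 5.318562 rad → L = 7.58·(4.243439 + 11.238008 + 5.318562) = 7.58·20.800008 = 157.664061 m
RSL: p² = d² − 2 + 2cos(α−β) − 2d(sin α + sin β) = 60.113312; p = √p² = 7.753277; φ = atan2(cos α + cos β, d − sin α − sin β) − atan2(2, p) = -0.279524 rad; t = (α − φ) mod 2π = 2.514383 rad, q = (β − φ) mod 2π = 1.439260 rad → L = 7.58·(2.514383 + 7.753277 + 1.439260) = 7.58·11.706921 = 88.738460 m
RLR: c = (6 − d² + 2cos(α−β) + 2d(sin α − sin β))/8 = -11.226158, |c| > 1 → infeasible
LRL: c = (6 − d² + 2cos(α−β) − 2d(sin α − sin β))/8 = -10.598984, |c| > 1 → infeasible
Shortest: RSL with L = 88.738460 m ≈ 88.7385 m

88.7385 m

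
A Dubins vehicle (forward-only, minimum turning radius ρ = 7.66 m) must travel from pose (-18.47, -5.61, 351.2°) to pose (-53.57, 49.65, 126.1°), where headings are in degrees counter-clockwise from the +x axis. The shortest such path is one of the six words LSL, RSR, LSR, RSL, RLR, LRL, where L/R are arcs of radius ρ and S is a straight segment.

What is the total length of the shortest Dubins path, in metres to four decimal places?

78.6007 m

Let ψ = atan2(Δy, Δx) = atan2(55.26, -35.10) = 122.4229° be the start→goal bearing.
Normalize: d = |goal − start| / ρ = 65.465087/7.66 = 8.546356, α = (θ_start − ψ) mod 360° = 228.7771° = 3.992914 rad, β = (θ_goal − ψ) mod 360° = 3.6771° = 0.064178 rad.
Common terms: sin α = -0.752152, cos α = -0.658990, sin β = 0.064134, cos β = 0.997941, cos(α−β) = -0.705872, d² = 73.040201. Work in radians in the unit-radius frame; every candidate has L = ρ·(t + p + q).
LSL: p² = 2 + d² − 2cos(α−β) + 2d(sin α − sin β) = 62.499400; p = √p² = 7.905656; φ = atan2(cos β − cos α, d + sin α − sin β) = 0.211154 rad; t = (φ − α) mod 2π = 2.501425 rad, q = (β − φ) mod 2π = 6.136210 rad → L = 7.66·(2.501425 + 7.905656 + 6.136210) = 7.66·16.543291 = 126.721606 m
RSR: p² = 2 + d² − 2cos(α−β) + 2d(sin β − sin α) = 90.404488; p = √p² = 9.508127; φ = atan2(cos α − cos β, d − sin α + sin β) = -0.175159 rad; t = (α − φ) mod 2π = 4.168073 rad, q = (φ − β) mod 2π = 6.043848 rad → L = 7.66·(4.168073 + 9.508127 + 6.043848) = 7.66·19.720049 = 151.055575 m
LSR: p² = d² − 2 + 2cos(α−β) + 2d(sin α + sin β) = 57.868366; p = √p² = 7.607126; φ = atan2(−cos α − cos β, d + sin α + sin β) − atan2(−2, p) = 0.213987 rad; t = (φ − α) mod 2π = 2.504258 rad, q = (φ − β) mod 2π = 0.149809 rad → L = 7.66·(2.504258 + 7.607126 + 0.149809) = 7.66·10.261193 = 78.600739 m
RSL: p² = d² − 2 + 2cos(α−β) − 2d(sin α + sin β) = 81.388549; p = √p² = 9.021560; φ = atan2(cos α + cos β, d − sin α − sin β) − atan2(2, p) = -0.181474 rad; t = (α − φ) mod 2π = 4.174388 rad, q = (β − φ) mod 2π = 0.245652 rad → L = 7.66·(4.174388 + 9.021560 + 0.245652) = 7.66·13.441600 = 102.962659 m
RLR: c = (6 − d² + 2cos(α−β) + 2d(sin α − sin β))/8 = -10.300561, |c| > 1 → infeasible
LRL: c = (6 − d² + 2cos(α−β) − 2d(sin α − sin β))/8 = -6.812425, |c| > 1 → infeasible
Shortest: LSR with L = 78.600739 m ≈ 78.6007 m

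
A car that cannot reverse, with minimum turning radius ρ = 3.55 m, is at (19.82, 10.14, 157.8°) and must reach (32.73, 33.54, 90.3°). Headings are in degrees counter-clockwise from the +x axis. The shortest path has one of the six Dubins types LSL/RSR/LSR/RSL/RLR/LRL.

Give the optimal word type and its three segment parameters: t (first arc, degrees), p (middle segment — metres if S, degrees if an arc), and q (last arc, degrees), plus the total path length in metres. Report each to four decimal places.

Let ψ = atan2(Δy, Δx) = atan2(23.40, 12.91) = 61.1141° be the start→goal bearing.
Normalize: d = |goal − start| / ρ = 26.725046/3.55 = 7.528182, α = (θ_start − ψ) mod 360° = 96.6859° = 1.687488 rad, β = (θ_goal − ψ) mod 360° = 29.1859° = 0.509391 rad.
Common terms: sin α = 0.993199, cos α = -0.116427, sin β = 0.487645, cos β = 0.873042, cos(α−β) = 0.382683, d² = 56.673525. Work in radians in the unit-radius frame; every candidate has L = ρ·(t + p + q).
LSL: p² = 2 + d² − 2cos(α−β) + 2d(sin α − sin β) = 65.519962; p = √p² = 8.094440; φ = atan2(cos β − cos α, d + sin α − sin β) = 0.122547 rad; t = (φ − α) mod 2π = 4.718244 rad, q = (β − φ) mod 2π = 0.386844 rad → L = 3.55·(4.718244 + 8.094440 + 0.386844) = 3.55·13.199528 = 46.858325 m
RSR: p² = 2 + d² − 2cos(α−β) + 2d(sin β − sin α) = 50.296354; p = √p² = 7.091992; φ = atan2(cos α − cos β, d − sin α + sin β) = -0.139976 rad; t = (α − φ) mod 2π = 1.827464 rad, q = (φ − β) mod 2π = 5.633819 rad → L = 3.55·(1.827464 + 7.091992 + 5.633819) = 3.55·14.553275 = 51.664126 m
LSR: p² = d² − 2 + 2cos(α−β) + 2d(sin α + sin β) = 77.735028; p = √p² = 8.816747; φ = atan2(−cos α − cos β, d + sin α + sin β) − atan2(−2, p) = 0.139279 rad; t = (φ − α) mod 2π = 4.734976 rad, q = (φ − β) mod 2π = 5.913073 rad → L = 3.55·(4.734976 + 8.816747 + 5.913073) = 3.55·19.464796 = 69.100027 m
RSL: p² = d² − 2 + 2cos(α−β) − 2d(sin α + sin β) = 33.142756; p = √p² = 5.756975; φ = atan2(cos α + cos β, d − sin α − sin β) − atan2(2, p) = -0.209892 rad; t = (α − φ) mod 2π = 1.897380 rad, q = (β − φ) mod 2π = 0.719283 rad → L = 3.55·(1.897380 + 5.756975 + 0.719283) = 3.55·8.373638 = 29.726414 m
RLR: c = (6 − d² + 2cos(α−β) + 2d(sin α − sin β))/8 = -5.287044, |c| > 1 → infeasible
LRL: c = (6 − d² + 2cos(α−β) − 2d(sin α − sin β))/8 = -7.189995, |c| > 1 → infeasible
Shortest: RSL with L = 29.726414 m ≈ 29.7264 m
Convert RSL to answer units (arcs ×180/π): t = 1.897380·180/π = 108.7119°, p = ρ·p = 3.55·5.756975 = 20.4373 m, q = 0.719283·180/π = 41.2119°, L = 29.7264 m.

RSL: t = 108.7119°, p = 20.4373 m, q = 41.2119°, L = 29.7264 m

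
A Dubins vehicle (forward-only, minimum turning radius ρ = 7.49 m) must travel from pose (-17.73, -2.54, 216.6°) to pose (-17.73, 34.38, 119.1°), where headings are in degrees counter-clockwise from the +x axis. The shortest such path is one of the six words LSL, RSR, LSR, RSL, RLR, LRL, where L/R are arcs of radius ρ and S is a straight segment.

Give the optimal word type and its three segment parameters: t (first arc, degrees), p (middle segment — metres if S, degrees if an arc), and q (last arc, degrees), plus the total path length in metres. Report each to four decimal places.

RSL: t = 155.4592°, p = 22.8749 m, q = 57.9592°, L = 50.7740 m

Let ψ = atan2(Δy, Δx) = atan2(36.92, 0.00) = 90.0000° be the start→goal bearing.
Normalize: d = |goal − start| / ρ = 36.920000/7.49 = 4.929239, α = (θ_start − ψ) mod 360° = 126.6000° = 2.209587 rad, β = (θ_goal − ψ) mod 360° = 29.1000° = 0.507891 rad.
Common terms: sin α = 0.802817, cos α = -0.596225, sin β = 0.486335, cos β = 0.873772, cos(α−β) = -0.130526, d² = 24.297397. Work in radians in the unit-radius frame; every candidate has L = ρ·(t + p + q).
LSL: p² = 2 + d² − 2cos(α−β) + 2d(sin α − sin β) = 29.678481; p = √p² = 5.447796; φ = atan2(cos β − cos α, d + sin α − sin β) = 0.273220 rad; t = (φ − α) mod 2π = 4.346818 rad, q = (β − φ) mod 2π = 0.234671 rad → L = 7.49·(4.346818 + 5.447796 + 0.234671) = 7.49·10.029285 = 75.119347 m
RSR: p² = 2 + d² − 2cos(α−β) + 2d(sin β − sin α) = 23.438418; p = √p² = 4.841324; φ = atan2(cos α − cos β, d − sin α + sin β) = -0.308506 rad; t = (α − φ) mod 2π = 2.518093 rad, q = (φ − β) mod 2π = 5.466789 rad → L = 7.49·(2.518093 + 4.841324 + 5.466789) = 7.49·12.826205 = 96.068278 m
LSR: p² = d² − 2 + 2cos(α−β) + 2d(sin α + sin β) = 34.745430; p = √p² = 5.894525; φ = atan2(−cos α − cos β, d + sin α + sin β) − atan2(−2, p) = 0.282505 rad; t = (φ − α) mod 2π = 4.356104 rad, q = (φ − β) mod 2π = 6.057800 rad → L = 7.49·(4.356104 + 5.894525 + 6.057800) = 7.49·16.308429 = 122.150133 m
RSL: p² = d² − 2 + 2cos(α−β) − 2d(sin α + sin β) = 9.327260; p = √p² = 3.054056; φ = atan2(cos α + cos β, d − sin α − sin β) − atan2(2, p) = -0.503689 rad; t = (α − φ) mod 2π = 2.713276 rad, q = (β − φ) mod 2π = 1.011579 rad → L = 7.49·(2.713276 + 3.054056 + 1.011579) = 7.49·6.778911 = 50.774045 m
RLR: c = (6 − d² + 2cos(α−β) + 2d(sin α − sin β))/8 = -1.929802, |c| > 1 → infeasible
LRL: c = (6 − d² + 2cos(α−β) − 2d(sin α − sin β))/8 = -2.709810, |c| > 1 → infeasible
Shortest: RSL with L = 50.774045 m ≈ 50.7740 m
Convert RSL to answer units (arcs ×180/π): t = 2.713276·180/π = 155.4592°, p = ρ·p = 7.49·3.054056 = 22.8749 m, q = 1.011579·180/π = 57.9592°, L = 50.7740 m.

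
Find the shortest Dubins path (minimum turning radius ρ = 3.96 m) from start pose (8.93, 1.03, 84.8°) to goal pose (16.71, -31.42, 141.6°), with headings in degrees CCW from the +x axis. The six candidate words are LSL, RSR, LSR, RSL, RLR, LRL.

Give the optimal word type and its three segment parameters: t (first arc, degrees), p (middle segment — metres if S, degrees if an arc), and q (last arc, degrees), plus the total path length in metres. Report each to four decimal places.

RSR: t = 162.5458°, p = 29.6635 m, q = 140.6542°, L = 50.6192 m

Let ψ = atan2(Δy, Δx) = atan2(-32.45, 7.78) = -76.5176° be the start→goal bearing.
Normalize: d = |goal − start| / ρ = 33.369610/3.96 = 8.426669, α = (θ_start − ψ) mod 360° = 161.3176° = 2.815524 rad, β = (θ_goal − ψ) mod 360° = 218.1176° = 3.806871 rad.
Common terms: sin α = 0.320322, cos α = -0.947309, sin β = -0.617278, cos β = -0.786745, cos(α−β) = 0.547563, d² = 71.008755. Work in radians in the unit-radius frame; every candidate has L = ρ·(t + p + q).
LSL: p² = 2 + d² − 2cos(α−β) + 2d(sin α − sin β) = 87.715311; p = √p² = 9.365645; φ = atan2(cos β − cos α, d + sin α − sin β) = 0.017145 rad; t = (φ − α) mod 2π = 3.484806 rad, q = (β − φ) mod 2π = 3.789726 rad → L = 3.96·(3.484806 + 9.365645 + 3.789726) = 3.96·16.640178 = 65.895103 m
RSR: p² = 2 + d² − 2cos(α−β) + 2d(sin β − sin α) = 56.111947; p = √p² = 7.490791; φ = atan2(cos α − cos β, d − sin α + sin β) = -0.021436 rad; t = (α − φ) mod 2π = 2.836960 rad, q = (φ − β) mod 2π = 2.454878 rad → L = 3.96·(2.836960 + 7.490791 + 2.454878) = 3.96·12.782629 = 50.619211 m
LSR: p² = d² − 2 + 2cos(α−β) + 2d(sin α + sin β) = 65.099177; p = √p² = 8.068406; φ = atan2(−cos α − cos β, d + sin α + sin β) − atan2(−2, p) = 0.453132 rad; t = (φ − α) mod 2π = 3.920794 rad, q = (φ − β) mod 2π = 2.929446 rad → L = 3.96·(3.920794 + 8.068406 + 2.929446) = 3.96·14.918646 = 59.077839 m
RSL: p² = d² − 2 + 2cos(α−β) − 2d(sin α + sin β) = 75.108587; p = √p² = 8.666521; φ = atan2(cos α + cos β, d − sin α − sin β) − atan2(2, p) = -0.423022 rad; t = (α − φ) mod 2π = 3.238545 rad, q = (β − φ) mod 2π = 4.229892 rad → L = 3.96·(3.238545 + 8.666521 + 4.229892) = 3.96·16.134959 = 63.894436 m
RLR: c = (6 − d² + 2cos(α−β) + 2d(sin α − sin β))/8 = -6.013993, |c| > 1 → infeasible
LRL: c = (6 − d² + 2cos(α−β) − 2d(sin α − sin β))/8 = -9.964414, |c| > 1 → infeasible
Shortest: RSR with L = 50.619211 m ≈ 50.6192 m
Convert RSR to answer units (arcs ×180/π): t = 2.836960·180/π = 162.5458°, p = ρ·p = 3.96·7.490791 = 29.6635 m, q = 2.454878·180/π = 140.6542°, L = 50.6192 m.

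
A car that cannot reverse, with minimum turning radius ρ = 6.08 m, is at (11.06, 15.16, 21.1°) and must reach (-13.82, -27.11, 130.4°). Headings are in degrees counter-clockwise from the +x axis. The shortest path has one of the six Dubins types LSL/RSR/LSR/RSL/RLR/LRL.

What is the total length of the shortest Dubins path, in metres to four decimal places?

Let ψ = atan2(Δy, Δx) = atan2(-42.27, -24.88) = -120.4809° be the start→goal bearing.
Normalize: d = |goal − start| / ρ = 49.048622/6.08 = 8.067208, α = (θ_start − ψ) mod 360° = 141.5809° = 2.471054 rad, β = (θ_goal − ψ) mod 360° = 250.8809° = 4.378699 rad.
Common terms: sin α = 0.621408, cos α = -0.783487, sin β = -0.944840, cos β = -0.327532, cos(α−β) = -0.330514, d² = 65.079837. Work in radians in the unit-radius frame; every candidate has L = ρ·(t + p + q).
LSL: p² = 2 + d² − 2cos(α−β) + 2d(sin α − sin β) = 93.011368; p = √p² = 9.644240; φ = atan2(cos β − cos α, d + sin α − sin β) = 0.047295 rad; t = (φ − α) mod 2π = 3.859427 rad, q = (β − φ) mod 2π = 4.331403 rad → L = 6.08·(3.859427 + 9.644240 + 4.331403) = 6.08·17.835070 = 108.437228 m
RSR: p² = 2 + d² − 2cos(α−β) + 2d(sin β − sin α) = 42.470364; p = √p² = 6.516929; φ = atan2(cos α − cos β, d − sin α + sin β) = -0.070022 rad; t = (α − φ) mod 2π = 2.541075 rad, q = (φ − β) mod 2π = 1.834465 rad → L = 6.08·(2.541075 + 6.516929 + 1.834465) = 6.08·10.892469 = 66.226214 m
LSR: p² = d² − 2 + 2cos(α−β) + 2d(sin α + sin β) = 57.200428; p = √p² = 7.563096; φ = atan2(−cos α − cos β, d + sin α + sin β) − atan2(−2, p) = 0.401024 rad; t = (φ − α) mod 2π = 4.213156 rad, q = (φ − β) mod 2π = 2.305511 rad → L = 6.08·(4.213156 + 7.563096 + 2.305511) = 6.08·14.081764 = 85.617122 m
RSL: p² = d² − 2 + 2cos(α−β) − 2d(sin α + sin β) = 67.637189; p = √p² = 8.224183; φ = atan2(cos α + cos β, d − sin α − sin β) − atan2(2, p) = -0.370200 rad; t = (α − φ) mod 2π = 2.841254 rad, q = (β − φ) mod 2π = 4.748899 rad → L = 6.08·(2.841254 + 8.224183 + 4.748899) = 6.08·15.814336 = 96.151164 m
RLR: c = (6 − d² + 2cos(α−β) + 2d(sin α − sin β))/8 = -4.308795, |c| > 1 → infeasible
LRL: c = (6 − d² + 2cos(α−β) − 2d(sin α − sin β))/8 = -10.626421, |c| > 1 → infeasible
Shortest: RSR with L = 66.226214 m ≈ 66.2262 m

66.2262 m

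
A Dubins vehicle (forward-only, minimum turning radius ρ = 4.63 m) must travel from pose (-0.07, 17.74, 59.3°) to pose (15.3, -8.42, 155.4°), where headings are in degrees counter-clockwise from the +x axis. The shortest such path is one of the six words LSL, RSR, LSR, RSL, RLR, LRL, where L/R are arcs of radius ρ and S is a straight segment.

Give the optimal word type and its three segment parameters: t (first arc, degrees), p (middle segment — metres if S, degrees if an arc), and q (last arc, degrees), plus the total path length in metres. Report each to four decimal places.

RSR: t = 115.0893°, p = 23.6844 m, q = 148.8107°, L = 45.0098 m

Let ψ = atan2(Δy, Δx) = atan2(-26.16, 15.37) = -59.5641° be the start→goal bearing.
Normalize: d = |goal − start| / ρ = 30.341102/4.63 = 6.553154, α = (θ_start − ψ) mod 360° = 118.8641° = 2.074571 rad, β = (θ_goal − ψ) mod 360° = 214.9641° = 3.751832 rad.
Common terms: sin α = 0.875767, cos α = -0.482734, sin β = -0.573064, cos β = -0.819511, cos(α−β) = -0.106264, d² = 42.943826. Work in radians in the unit-radius frame; every candidate has L = ρ·(t + p + q).
LSL: p² = 2 + d² − 2cos(α−β) + 2d(sin α − sin β) = 64.145172; p = √p² = 8.009068; φ = atan2(cos β − cos α, d + sin α − sin β) = -0.042062 rad; t = (φ − α) mod 2π = 4.166553 rad, q = (β − φ) mod 2π = 3.793894 rad → L = 4.63·(4.166553 + 8.009068 + 3.793894) = 4.63·15.969515 = 73.938854 m
RSR: p² = 2 + d² − 2cos(α−β) + 2d(sin β − sin α) = 26.167536; p = √p² = 5.115421; φ = atan2(cos α − cos β, d − sin α + sin β) = 0.065883 rad; t = (α − φ) mod 2π = 2.008687 rad, q = (φ − β) mod 2π = 2.597237 rad → L = 4.63·(2.008687 + 5.115421 + 2.597237) = 4.63·9.721345 = 45.009829 m
LSR: p² = d² − 2 + 2cos(α−β) + 2d(sin α + sin β) = 44.698620; p = √p² = 6.685703; φ = atan2(−cos α − cos β, d + sin α + sin β) − atan2(−2, p) = 0.478383 rad; t = (φ − α) mod 2π = 4.686998 rad, q = (φ − β) mod 2π = 3.009737 rad → L = 4.63·(4.686998 + 6.685703 + 3.009737) = 4.63·14.382437 = 66.590684 m
RSL: p² = d² − 2 + 2cos(α−β) − 2d(sin α + sin β) = 36.763975; p = √p² = 6.063330; φ = atan2(cos α + cos β, d − sin α − sin β) − atan2(2, p) = -0.524020 rad; t = (α − φ) mod 2π = 2.598590 rad, q = (β − φ) mod 2π = 4.275852 rad → L = 4.63·(2.598590 + 6.063330 + 4.275852) = 4.63·12.937772 = 59.901885 m
RLR: c = (6 − d² + 2cos(α−β) + 2d(sin α − sin β))/8 = -2.270942, |c| > 1 → infeasible
LRL: c = (6 − d² + 2cos(α−β) − 2d(sin α − sin β))/8 = -7.018146, |c| > 1 → infeasible
Shortest: RSR with L = 45.009829 m ≈ 45.0098 m
Convert RSR to answer units (arcs ×180/π): t = 2.008687·180/π = 115.0893°, p = ρ·p = 4.63·5.115421 = 23.6844 m, q = 2.597237·180/π = 148.8107°, L = 45.0098 m.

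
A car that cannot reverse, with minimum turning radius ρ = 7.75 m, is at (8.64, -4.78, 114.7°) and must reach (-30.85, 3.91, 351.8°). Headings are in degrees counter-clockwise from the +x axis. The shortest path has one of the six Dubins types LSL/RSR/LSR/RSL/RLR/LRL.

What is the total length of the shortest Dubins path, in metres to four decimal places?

69.0378 m

Let ψ = atan2(Δy, Δx) = atan2(8.69, -39.49) = 167.5895° be the start→goal bearing.
Normalize: d = |goal − start| / ρ = 40.434839/7.75 = 5.217399, α = (θ_start − ψ) mod 360° = 307.1105° = 5.360089 rad, β = (θ_goal − ψ) mod 360° = 184.2105° = 3.215079 rad.
Common terms: sin α = -0.797474, cos α = 0.603354, sin β = -0.073420, cos β = -0.997301, cos(α−β) = -0.543174, d² = 27.221248. Work in radians in the unit-radius frame; every candidate has L = ρ·(t + p + q).
LSL: p² = 2 + d² − 2cos(α−β) + 2d(sin α − sin β) = 22.752246; p = √p² = 4.769931; φ = atan2(cos β − cos α, d + sin α − sin β) = -0.342212 rad; t = (φ − α) mod 2π = 0.580884 rad, q = (β − φ) mod 2π = 3.557291 rad → L = 7.75·(0.580884 + 4.769931 + 3.557291) = 7.75·8.908107 = 69.037830 m
RSR: p² = 2 + d² − 2cos(α−β) + 2d(sin β − sin α) = 37.862948; p = √p² = 6.153288; φ = atan2(cos α − cos β, d − sin α + sin β) = 0.263157 rad; t = (α − φ) mod 2π = 5.096932 rad, q = (φ − β) mod 2π = 3.331263 rad → L = 7.75·(5.096932 + 6.153288 + 3.331263) = 7.75·14.581482 = 113.006489 m
LSR: p² = d² − 2 + 2cos(α−β) + 2d(sin α + sin β) = 15.047296; p = √p² = 3.879084; φ = atan2(−cos α − cos β, d + sin α + sin β) − atan2(−2, p) = 0.566427 rad; t = (φ − α) mod 2π = 1.489523 rad, q = (φ − β) mod 2π = 3.634533 rad → L = 7.75·(1.489523 + 3.879084 + 3.634533) = 7.75·9.003141 = 69.774339 m
RSL: p² = d² − 2 + 2cos(α−β) − 2d(sin α + sin β) = 33.222502; p = √p² = 5.763896; φ = atan2(cos α + cos β, d − sin α − sin β) − atan2(2, p) = -0.398604 rad; t = (α − φ) mod 2π = 5.758693 rad, q = (β − φ) mod 2π = 3.613683 rad → L = 7.75·(5.758693 + 5.763896 + 3.613683) = 7.75·15.136273 = 117.306113 m
RLR: c = (6 − d² + 2cos(α−β) + 2d(sin α − sin β))/8 = -3.732868, |c| > 1 → infeasible
LRL: c = (6 − d² + 2cos(α−β) − 2d(sin α − sin β))/8 = -1.844031, |c| > 1 → infeasible
Shortest: LSL with L = 69.037830 m ≈ 69.0378 m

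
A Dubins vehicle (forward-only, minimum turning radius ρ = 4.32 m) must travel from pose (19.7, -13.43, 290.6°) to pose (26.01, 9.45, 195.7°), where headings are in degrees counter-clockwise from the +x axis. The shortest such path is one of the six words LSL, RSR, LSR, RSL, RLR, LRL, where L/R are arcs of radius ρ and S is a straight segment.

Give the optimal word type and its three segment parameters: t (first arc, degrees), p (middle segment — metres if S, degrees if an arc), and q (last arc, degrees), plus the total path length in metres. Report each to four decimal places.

Let ψ = atan2(Δy, Δx) = atan2(22.88, 6.31) = 74.5819° be the start→goal bearing.
Normalize: d = |goal − start| / ρ = 23.734163/4.32 = 5.494019, α = (θ_start − ψ) mod 360° = 216.0181° = 3.770228 rad, β = (θ_goal − ψ) mod 360° = 121.1181° = 2.113910 rad.
Common terms: sin α = -0.588041, cos α = -0.808831, sin β = 0.856103, cos β = -0.516805, cos(α−β) = -0.085417, d² = 30.184247. Work in radians in the unit-radius frame; every candidate has L = ρ·(t + p + q).
LSL: p² = 2 + d² − 2cos(α−β) + 2d(sin α − sin β) = 16.486761; p = √p² = 4.060389; φ = atan2(cos β − cos α, d + sin α − sin β) = 0.071983 rad; t = (φ − α) mod 2π = 2.584940 rad, q = (β − φ) mod 2π = 2.041928 rad → L = 4.32·(2.584940 + 4.060389 + 2.041928) = 4.32·8.687257 = 37.528951 m
RSR: p² = 2 + d² − 2cos(α−β) + 2d(sin β − sin α) = 48.223401; p = √p² = 6.944307; φ = atan2(cos α − cos β, d − sin α + sin β) = -0.042065 rad; t = (α − φ) mod 2π = 3.812293 rad, q = (φ − β) mod 2π = 4.127210 rad → L = 4.32·(3.812293 + 6.944307 + 4.127210) = 4.32·14.883810 = 64.298059 m
LSR: p² = d² − 2 + 2cos(α−β) + 2d(sin α + sin β) = 30.958889; p = √p² = 5.564071; φ = atan2(−cos α − cos β, d + sin α + sin β) − atan2(−2, p) = 0.571195 rad; t = (φ − α) mod 2π = 3.084152 rad, q = (φ − β) mod 2π = 4.740470 rad → L = 4.32·(3.084152 + 5.564071 + 4.740470) = 4.32·13.388693 = 57.839155 m
RSL: p² = d² − 2 + 2cos(α−β) − 2d(sin α + sin β) = 25.067939; p = √p² = 5.006789; φ = atan2(cos α + cos β, d − sin α − sin β) − atan2(2, p) = -0.628463 rad; t = (α − φ) mod 2π = 4.398690 rad, q = (β − φ) mod 2π = 2.742373 rad → L = 4.32·(4.398690 + 5.006789 + 2.742373) = 4.32·12.147853 = 52.478724 m
RLR: c = (6 − d² + 2cos(α−β) + 2d(sin α − sin β))/8 = -5.027925, |c| > 1 → infeasible
LRL: c = (6 − d² + 2cos(α−β) − 2d(sin α − sin β))/8 = -1.060845, |c| > 1 → infeasible
Shortest: LSL with L = 37.528951 m ≈ 37.5290 m
Convert LSL to answer units (arcs ×180/π): t = 2.584940·180/π = 148.1062°, p = ρ·p = 4.32·4.060389 = 17.5409 m, q = 2.041928·180/π = 116.9938°, L = 37.5290 m.

LSL: t = 148.1062°, p = 17.5409 m, q = 116.9938°, L = 37.5290 m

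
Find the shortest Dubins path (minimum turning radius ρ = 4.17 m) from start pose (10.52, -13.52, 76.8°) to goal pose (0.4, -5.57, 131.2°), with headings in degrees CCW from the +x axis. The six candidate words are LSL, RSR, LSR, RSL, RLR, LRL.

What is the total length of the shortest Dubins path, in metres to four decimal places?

Let ψ = atan2(Δy, Δx) = atan2(7.95, -10.12) = 141.8478° be the start→goal bearing.
Normalize: d = |goal − start| / ρ = 12.869223/4.17 = 3.086145, α = (θ_start − ψ) mod 360° = 294.9522° = 5.147887 rad, β = (θ_goal − ψ) mod 360° = 349.3522° = 6.097347 rad.
Common terms: sin α = -0.906660, cos α = 0.421862, sin β = -0.184771, cos β = 0.982782, cos(α−β) = 0.582123, d² = 9.524288. Work in radians in the unit-radius frame; every candidate has L = ρ·(t + p + q).
LSL: p² = 2 + d² − 2cos(α−β) + 2d(sin α − sin β) = 5.904335; p = √p² = 2.429884; φ = atan2(cos β − cos α, d + sin α − sin β) = 0.232943 rad; t = (φ − α) mod 2π = 1.368241 rad, q = (β − φ) mod 2π = 5.864404 rad → L = 4.17·(1.368241 + 2.429884 + 5.864404) = 4.17·9.662528 = 40.292742 m
RSR: p² = 2 + d² − 2cos(α−β) + 2d(sin β − sin α) = 14.815750; p = √p² = 3.849123; φ = atan2(cos α − cos β, d − sin α + sin β) = -0.146247 rad; t = (α − φ) mod 2π = 5.294135 rad, q = (φ − β) mod 2π = 0.039591 rad → L = 4.17·(5.294135 + 3.849123 + 0.039591) = 4.17·9.182849 = 38.292482 m
LSR: p² = d² − 2 + 2cos(α−β) + 2d(sin α + sin β) = 1.951908; p = √p² = 1.397107; φ = atan2(−cos α − cos β, d + sin α + sin β) − atan2(−2, p) = 0.347514 rad; t = (φ − α) mod 2π = 1.482812 rad, q = (φ − β) mod 2π = 0.533353 rad → L = 4.17·(1.482812 + 1.397107 + 0.533353) = 4.17·3.413271 = 14.233341 m
RSL: p² = d² − 2 + 2cos(α−β) − 2d(sin α + sin β) = 15.425161; p = √p² = 3.927488; φ = atan2(cos α + cos β, d − sin α − sin β) − atan2(2, p) = -0.146646 rad; t = (α − φ) mod 2π = 5.294534 rad, q = (β − φ) mod 2π = 6.243993 rad → L = 4.17·(5.294534 + 3.927488 + 6.243993) = 4.17·15.466014 = 64.493280 m
RLR: c = (6 − d² + 2cos(α−β) + 2d(sin α − sin β))/8 = -0.851969; p = 2π − arccos c = 3.692655 rad; φ = atan2(cos α − cos β, d − sin α + sin β) = -0.146247 rad; t = (α − φ + p/2) mod 2π = 0.857277 rad, q = (α − β − t + p) mod 2π = 1.885919 rad → L = 4.17·(0.857277 + 3.692655 + 1.885919) = 4.17·6.435851 = 26.837498 m
LRL: c = (6 − d² + 2cos(α−β) − 2d(sin α − sin β))/8 = 0.261958; p = 2π − arccos c = 4.977440 rad; φ = atan2(cos β − cos α, d + sin α − sin β) = 0.232943 rad; t = (φ − α + p/2) mod 2π = 3.856961 rad, q = (β − α − t + p) mod 2π = 2.069938 rad → L = 4.17·(3.856961 + 4.977440 + 2.069938) = 4.17·10.904338 = 45.471091 m
Shortest: LSR with L = 14.233341 m ≈ 14.2333 m

14.2333 m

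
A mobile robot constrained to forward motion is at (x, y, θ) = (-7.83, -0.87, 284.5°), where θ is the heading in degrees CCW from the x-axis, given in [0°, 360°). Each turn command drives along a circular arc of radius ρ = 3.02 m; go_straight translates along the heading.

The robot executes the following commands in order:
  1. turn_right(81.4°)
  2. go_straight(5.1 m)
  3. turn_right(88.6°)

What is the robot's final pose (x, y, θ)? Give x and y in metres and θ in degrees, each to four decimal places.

(-18.1930, -4.8794, 114.5000°)

set_pose: (x, y, θ) = (-7.8300, -0.8700, 284.5000°), ρ = 3.02
turn_right(81.4°): centre at ρ to the right, rotate −81.4° → (-9.5689, -4.4040, 203.1000°)
go_straight(5.1): x += 5.1·cos θ, y += 5.1·sin θ → (-14.2600, -6.4049, 203.1000°)
turn_right(88.6°): centre at ρ to the right, rotate −88.6° → (-18.1930, -4.8794, 114.5000°)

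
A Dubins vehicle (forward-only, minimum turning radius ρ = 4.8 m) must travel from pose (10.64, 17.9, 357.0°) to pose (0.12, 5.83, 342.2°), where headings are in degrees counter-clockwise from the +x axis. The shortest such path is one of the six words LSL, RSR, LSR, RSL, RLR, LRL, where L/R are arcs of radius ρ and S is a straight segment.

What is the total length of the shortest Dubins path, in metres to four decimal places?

41.1793 m

Let ψ = atan2(Δy, Δx) = atan2(-12.07, -10.52) = -131.0748° be the start→goal bearing.
Normalize: d = |goal − start| / ρ = 16.011099/4.8 = 3.335646, α = (θ_start − ψ) mod 360° = 128.0748° = 2.235328 rad, β = (θ_goal − ψ) mod 360° = 113.2748° = 1.977019 rad.
Common terms: sin α = 0.787206, cos α = -0.616690, sin β = 0.918620, cos β = -0.395142, cos(α−β) = 0.966823, d² = 11.126532. Work in radians in the unit-radius frame; every candidate has L = ρ·(t + p + q).
LSL: p² = 2 + d² − 2cos(α−β) + 2d(sin α − sin β) = 10.316184; p = √p² = 3.211882; φ = atan2(cos β − cos α, d + sin α − sin β) = 0.069032 rad; t = (φ − α) mod 2π = 4.116890 rad, q = (β − φ) mod 2π = 1.907986 rad → L = 4.8·(4.116890 + 3.211882 + 1.907986) = 4.8·9.236758 = 44.336440 m
RSR: p² = 2 + d² − 2cos(α−β) + 2d(sin β − sin α) = 12.069587; p = √p² = 3.474131; φ = atan2(cos α − cos β, d − sin α + sin β) = -0.063814 rad; t = (α − φ) mod 2π = 2.299142 rad, q = (φ − β) mod 2π = 4.242352 rad → L = 4.8·(2.299142 + 3.474131 + 4.242352) = 4.8·10.015625 = 48.075001 m
LSR: p² = d² − 2 + 2cos(α−β) + 2d(sin α + sin β) = 22.440241; p = √p² = 4.737113; φ = atan2(−cos α − cos β, d + sin α + sin β) − atan2(−2, p) = 0.597565 rad; t = (φ − α) mod 2π = 4.645423 rad, q = (φ − β) mod 2π = 4.903732 rad → L = 4.8·(4.645423 + 4.737113 + 4.903732) = 4.8·14.286268 = 68.574086 m
RSL: p² = d² − 2 + 2cos(α−β) − 2d(sin α + sin β) = -0.319883 < 0 → infeasible
RLR: c = (6 − d² + 2cos(α−β) + 2d(sin α − sin β))/8 = -0.508698; p = 2π − arccos c = 4.178717 rad; φ = atan2(cos α − cos β, d − sin α + sin β) = -0.063814 rad; t = (α − φ + p/2) mod 2π = 4.388500 rad, q = (α − β − t + p) mod 2π = 0.048525 rad → L = 4.8·(4.388500 + 4.178717 + 0.048525) = 4.8·8.615742 = 41.355563 m
LRL: c = (6 − d² + 2cos(α−β) − 2d(sin α − sin β))/8 = -0.289523; p = 2π − arccos c = 4.418661 rad; φ = atan2(cos β − cos α, d + sin α − sin β) = 0.069032 rad; t = (φ − α + p/2) mod 2π = 0.043035 rad, q = (β − α − t + p) mod 2π = 4.117317 rad → L = 4.8·(0.043035 + 4.418661 + 4.117317) = 4.8·8.579012 = 41.179259 m
Shortest: LRL with L = 41.179259 m ≈ 41.1793 m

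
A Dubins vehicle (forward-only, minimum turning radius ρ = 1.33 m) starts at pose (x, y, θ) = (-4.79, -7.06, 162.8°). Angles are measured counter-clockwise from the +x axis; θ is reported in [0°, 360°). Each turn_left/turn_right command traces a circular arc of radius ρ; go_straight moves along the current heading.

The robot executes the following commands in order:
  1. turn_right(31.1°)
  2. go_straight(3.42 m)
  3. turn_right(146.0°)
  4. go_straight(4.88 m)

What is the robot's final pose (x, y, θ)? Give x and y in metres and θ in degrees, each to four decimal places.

(-1.6145, -3.1525, 345.7000°)

set_pose: (x, y, θ) = (-4.7900, -7.0600, 162.8000°), ρ = 1.33
turn_right(31.1°): centre at ρ to the right, rotate −31.1° → (-5.3897, -6.6742, 131.7000°)
go_straight(3.42): x += 3.42·cos θ, y += 3.42·sin θ → (-7.6648, -4.1207, 131.7000°)
turn_right(146.0°): centre at ρ to the right, rotate −146.0° → (-6.3433, -1.9472, -14.3000° ≡ 345.7000°)
go_straight(4.88): x += 4.88·cos θ, y += 4.88·sin θ → (-1.6145, -3.1525, 345.7000°)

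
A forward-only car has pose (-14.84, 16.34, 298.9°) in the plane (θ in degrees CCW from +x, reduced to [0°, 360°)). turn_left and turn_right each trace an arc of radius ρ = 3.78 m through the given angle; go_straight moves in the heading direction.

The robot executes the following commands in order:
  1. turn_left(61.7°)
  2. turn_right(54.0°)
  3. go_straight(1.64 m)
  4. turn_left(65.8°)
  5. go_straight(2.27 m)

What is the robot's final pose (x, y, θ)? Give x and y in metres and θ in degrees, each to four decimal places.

set_pose: (x, y, θ) = (-14.8400, 16.3400, 298.9000°), ρ = 3.78
turn_left(61.7°): centre at ρ to the left, rotate +61.7° → (-11.4912, 14.3870, 360.6000° ≡ 0.6000°)
turn_right(54.0°): centre at ρ to the right, rotate −54.0° → (-8.4169, 12.8610, -53.4000° ≡ 306.6000°)
go_straight(1.64): x += 1.64·cos θ, y += 1.64·sin θ → (-7.4391, 11.5443, 306.6000°)
turn_left(65.8°): centre at ρ to the left, rotate +65.8° → (-3.5928, 10.1062, 372.4000° ≡ 12.4000°)
go_straight(2.27): x += 2.27·cos θ, y += 2.27·sin θ → (-1.3757, 10.5937, 12.4000°)

(-1.3757, 10.5937, 12.4000°)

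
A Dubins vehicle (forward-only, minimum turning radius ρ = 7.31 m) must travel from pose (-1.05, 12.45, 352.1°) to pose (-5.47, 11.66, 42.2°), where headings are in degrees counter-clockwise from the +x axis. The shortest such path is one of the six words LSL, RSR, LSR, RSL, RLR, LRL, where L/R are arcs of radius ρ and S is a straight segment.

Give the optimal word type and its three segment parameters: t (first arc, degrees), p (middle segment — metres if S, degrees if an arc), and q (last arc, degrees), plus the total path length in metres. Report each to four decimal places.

Let ψ = atan2(Δy, Δx) = atan2(-0.79, -4.42) = -169.8664° be the start→goal bearing.
Normalize: d = |goal − start| / ρ = 4.490045/7.31 = 0.614233, α = (θ_start − ψ) mod 360° = 161.9664° = 2.826846 rad, β = (θ_goal − ψ) mod 360° = 212.0664° = 3.701256 rad.
Common terms: sin α = 0.309575, cos α = -0.950875, sin β = -0.530901, cos β = -0.847434, cos(α−β) = 0.641450, d² = 0.377282. Work in radians in the unit-radius frame; every candidate has L = ρ·(t + p + q).
LSL: p² = 2 + d² − 2cos(α−β) + 2d(sin α − sin β) = 2.126880; p = √p² = 1.458383; φ = atan2(cos β − cos α, d + sin α − sin β) = 0.070988 rad; t = (φ − α) mod 2π = 3.527327 rad, q = (β − φ) mod 2π = 3.630268 rad → L = 7.31·(3.527327 + 1.458383 + 3.630268) = 7.31·8.615978 = 62.982799 m
RSR: p² = 2 + d² − 2cos(α−β) + 2d(sin β − sin α) = 0.061886; p = √p² = 0.248769; φ = atan2(cos α − cos β, d − sin α + sin β) = -2.712758 rad; t = (α − φ) mod 2π = 5.539604 rad, q = (φ − β) mod 2π = 6.152357 rad → L = 7.31·(5.539604 + 0.248769 + 6.152357) = 7.31·11.940730 = 87.286735 m
LSR: p² = d² − 2 + 2cos(α−β) + 2d(sin α + sin β) = -0.611709 < 0 → infeasible
RSL: p² = d² − 2 + 2cos(α−β) − 2d(sin α + sin β) = -0.067927 < 0 → infeasible
RLR: c = (6 − d² + 2cos(α−β) + 2d(sin α − sin β))/8 = 0.992264; p = 2π − arccos c = 6.158720 rad; φ = atan2(cos α − cos β, d − sin α + sin β) = -2.712758 rad; t = (α − φ + p/2) mod 2π = 2.335779 rad, q = (α − β − t + p) mod 2π = 2.948532 rad → L = 7.31·(2.335779 + 6.158720 + 2.948532) = 7.31·11.443031 = 83.648556 m
LRL: c = (6 − d² + 2cos(α−β) − 2d(sin α − sin β))/8 = 0.734140; p = 2π − arccos c = 5.536788 rad; φ = atan2(cos β − cos α, d + sin α − sin β) = 0.070988 rad; t = (φ − α + p/2) mod 2π = 0.012536 rad, q = (β − α − t + p) mod 2π = 0.115477 rad → L = 7.31·(0.012536 + 5.536788 + 0.115477) = 7.31·5.664801 = 41.409695 m
Shortest: LRL with L = 41.409695 m ≈ 41.4097 m
Convert LRL to answer units (arcs ×180/π): t = 0.012536·180/π = 0.7183°, p = 5.536788·180/π = 317.2346°, q = 0.115477·180/π = 6.6163°, L = 41.4097 m.

LRL: t = 0.7183°, p = 317.2346°, q = 6.6163°, L = 41.4097 m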